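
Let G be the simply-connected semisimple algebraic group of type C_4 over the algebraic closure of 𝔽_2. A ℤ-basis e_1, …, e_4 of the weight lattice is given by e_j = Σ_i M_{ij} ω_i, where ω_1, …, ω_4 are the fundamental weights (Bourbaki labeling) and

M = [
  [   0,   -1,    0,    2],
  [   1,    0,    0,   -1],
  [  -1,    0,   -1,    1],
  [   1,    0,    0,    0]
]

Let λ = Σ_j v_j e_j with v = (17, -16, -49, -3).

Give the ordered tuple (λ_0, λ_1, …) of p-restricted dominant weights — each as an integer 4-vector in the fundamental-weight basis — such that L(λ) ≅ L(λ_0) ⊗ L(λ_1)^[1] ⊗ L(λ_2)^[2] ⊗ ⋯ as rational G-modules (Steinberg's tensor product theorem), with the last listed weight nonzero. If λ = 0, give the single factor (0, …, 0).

Compute c_i = Σ_j M_{ij} v_j with v = (17, -16, -49, -3):
  c_1 = 0*17 + -1*-16 + 0*-49 + 2*-3 = 10
  c_2 = 1*17 + 0*-16 + 0*-49 + -1*-3 = 20
  c_3 = -1*17 + 0*-16 + -1*-49 + 1*-3 = 29
  c_4 = 1*17 + 0*-16 + 0*-49 + 0*-3 = 17
Writing each c_i in base p = 2:
  c_1 = 10 = 0·2^0 + 1·2^1 + 0·2^2 + 1·2^3
  c_2 = 20 = 0·2^0 + 0·2^1 + 1·2^2 + 0·2^3 + 1·2^4
  c_3 = 29 = 1·2^0 + 0·2^1 + 1·2^2 + 1·2^3 + 1·2^4
  c_4 = 17 = 1·2^0 + 0·2^1 + 0·2^2 + 0·2^3 + 1·2^4
Factor λ_0 = (0, 0, 1, 1)
Factor λ_1 = (1, 0, 0, 0)
Factor λ_2 = (0, 1, 1, 0)
Factor λ_3 = (1, 0, 1, 0)
Factor λ_4 = (0, 1, 1, 1)

((0, 0, 1, 1), (1, 0, 0, 0), (0, 1, 1, 0), (1, 0, 1, 0), (0, 1, 1, 1))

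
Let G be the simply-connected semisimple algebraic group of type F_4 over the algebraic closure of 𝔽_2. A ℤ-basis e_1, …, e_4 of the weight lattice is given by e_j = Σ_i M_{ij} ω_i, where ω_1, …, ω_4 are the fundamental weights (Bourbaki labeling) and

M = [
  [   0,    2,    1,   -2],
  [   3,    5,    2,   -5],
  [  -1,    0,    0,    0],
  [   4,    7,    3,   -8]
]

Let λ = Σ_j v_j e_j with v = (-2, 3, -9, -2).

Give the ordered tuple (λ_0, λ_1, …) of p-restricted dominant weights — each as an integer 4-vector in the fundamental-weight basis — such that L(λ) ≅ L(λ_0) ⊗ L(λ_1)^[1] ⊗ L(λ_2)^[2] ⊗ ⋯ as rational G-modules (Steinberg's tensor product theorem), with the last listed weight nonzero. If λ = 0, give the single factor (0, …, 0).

Converting to the ω-basis (c_i = row i of M dotted with v = (-2, 3, -9, -2)):
  c_1 = (0)·(-2) + (2)·(3) + (1)·(-9) + (-2)·(-2) = 1
  c_2 = (3)·(-2) + (5)·(3) + (2)·(-9) + (-5)·(-2) = 1
  c_3 = (-1)·(-2) + (0)·(3) + (0)·(-9) + (0)·(-2) = 2
  c_4 = (4)·(-2) + (7)·(3) + (3)·(-9) + (-8)·(-2) = 2
Base-2 expansion of each c_i:
  c_1 = 1 = 1·2^0
  c_2 = 1 = 1·2^0
  c_3 = 2 = 0·2^0 + 1·2^1
  c_4 = 2 = 0·2^0 + 1·2^1
p-restricted factor λ_0 = (1, 1, 0, 0)
p-restricted factor λ_1 = (0, 0, 1, 1)

((1, 1, 0, 0), (0, 0, 1, 1))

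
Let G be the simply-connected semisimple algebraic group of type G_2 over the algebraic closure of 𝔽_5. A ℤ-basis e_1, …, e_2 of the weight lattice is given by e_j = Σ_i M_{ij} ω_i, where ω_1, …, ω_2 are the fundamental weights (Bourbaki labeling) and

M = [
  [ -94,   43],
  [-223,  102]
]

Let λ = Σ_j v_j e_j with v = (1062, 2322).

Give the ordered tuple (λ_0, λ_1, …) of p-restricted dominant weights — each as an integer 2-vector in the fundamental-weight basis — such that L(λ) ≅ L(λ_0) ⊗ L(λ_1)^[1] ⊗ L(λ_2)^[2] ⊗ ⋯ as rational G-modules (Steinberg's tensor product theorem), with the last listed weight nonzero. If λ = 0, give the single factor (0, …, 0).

((3, 3), (3, 3))

In the fundamental-weight basis, λ has coordinates c = M·v (v = (1062, 2322)):
  c_1 = (-94)·(1062) + (43)·(2322) = 18
  c_2 = (-223)·(1062) + (102)·(2322) = 18
Expand coordinatewise in base 5:
  c_1 = 18 = 3·5^0 + 3·5^1
  c_2 = 18 = 3·5^0 + 3·5^1
p-restricted factor λ_0 = (3, 3)
p-restricted factor λ_1 = (3, 3)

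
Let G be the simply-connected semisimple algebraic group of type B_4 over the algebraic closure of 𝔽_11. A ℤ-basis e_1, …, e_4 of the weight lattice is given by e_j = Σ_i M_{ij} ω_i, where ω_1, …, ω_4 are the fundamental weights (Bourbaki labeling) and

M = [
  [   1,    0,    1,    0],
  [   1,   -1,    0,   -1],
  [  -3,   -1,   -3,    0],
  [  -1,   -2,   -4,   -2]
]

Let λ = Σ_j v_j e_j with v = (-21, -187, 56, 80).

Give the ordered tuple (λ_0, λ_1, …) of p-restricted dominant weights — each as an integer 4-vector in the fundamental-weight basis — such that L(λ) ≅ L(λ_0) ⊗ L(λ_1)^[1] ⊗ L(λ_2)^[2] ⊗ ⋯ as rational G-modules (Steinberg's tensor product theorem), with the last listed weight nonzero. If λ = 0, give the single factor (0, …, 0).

((2, 9, 5, 0), (3, 7, 7, 1))

In the fundamental-weight basis, λ has coordinates c = M·v (v = (-21, -187, 56, 80)):
  c_1 = (1)·(-21) + (0)·(-187) + 1·56 + 0·80 = 35
  c_2 = (1)·(-21) + (-1)·(-187) + 0·56 + (-1)·(80) = 86
  c_3 = (-3)·(-21) + (-1)·(-187) + (-3)·(56) + 0·80 = 82
  c_4 = (-1)·(-21) + (-2)·(-187) + (-4)·(56) + (-2)·(80) = 11
Writing each c_i in base p = 11:
  c_1 = 35 = 2·11^0 + 3·11^1
  c_2 = 86 = 9·11^0 + 7·11^1
  c_3 = 82 = 5·11^0 + 7·11^1
  c_4 = 11 = 0·11^0 + 1·11^1
Factor λ_0 = (2, 9, 5, 0)
Factor λ_1 = (3, 7, 7, 1)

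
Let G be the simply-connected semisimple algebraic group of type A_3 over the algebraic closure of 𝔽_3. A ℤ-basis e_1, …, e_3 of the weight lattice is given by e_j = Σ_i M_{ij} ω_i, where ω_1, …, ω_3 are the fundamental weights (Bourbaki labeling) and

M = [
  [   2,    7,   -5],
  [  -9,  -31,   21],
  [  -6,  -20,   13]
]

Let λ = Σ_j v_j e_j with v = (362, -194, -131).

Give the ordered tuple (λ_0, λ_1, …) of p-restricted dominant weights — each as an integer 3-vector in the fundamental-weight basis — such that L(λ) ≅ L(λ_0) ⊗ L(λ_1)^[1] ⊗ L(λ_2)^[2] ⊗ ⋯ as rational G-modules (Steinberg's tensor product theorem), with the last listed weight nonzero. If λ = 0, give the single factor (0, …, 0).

ω-coordinates c = M·v, v = (362, -194, -131):
  c_1 = 2·362 + (7)·(-194) + (-5)·(-131) = 21
  c_2 = (-9)·(362) + (-31)·(-194) + (21)·(-131) = 5
  c_3 = (-6)·(362) + (-20)·(-194) + (13)·(-131) = 5
Base-3 expansion of each c_i:
  c_1 = 21 = 0·3^0 + 1·3^1 + 2·3^2
  c_2 = 5 = 2·3^0 + 1·3^1
  c_3 = 5 = 2·3^0 + 1·3^1
Factor λ_0 = (0, 2, 2)
Factor λ_1 = (1, 1, 1)
Factor λ_2 = (2, 0, 0)

((0, 2, 2), (1, 1, 1), (2, 0, 0))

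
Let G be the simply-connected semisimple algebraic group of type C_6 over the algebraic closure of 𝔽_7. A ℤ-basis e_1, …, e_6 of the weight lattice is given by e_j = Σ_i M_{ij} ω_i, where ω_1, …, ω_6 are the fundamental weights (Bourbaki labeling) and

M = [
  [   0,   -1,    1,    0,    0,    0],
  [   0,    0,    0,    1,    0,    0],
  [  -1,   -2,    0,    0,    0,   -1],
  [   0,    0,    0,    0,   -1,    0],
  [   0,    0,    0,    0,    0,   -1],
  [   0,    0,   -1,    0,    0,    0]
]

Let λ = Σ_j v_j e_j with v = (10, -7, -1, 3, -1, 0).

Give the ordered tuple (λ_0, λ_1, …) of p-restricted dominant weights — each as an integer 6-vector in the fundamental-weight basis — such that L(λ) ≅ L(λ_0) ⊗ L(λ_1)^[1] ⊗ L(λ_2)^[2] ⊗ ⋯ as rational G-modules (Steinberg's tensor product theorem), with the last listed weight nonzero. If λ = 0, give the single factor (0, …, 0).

((6, 3, 4, 1, 0, 1),)

Compute c_i = Σ_j M_{ij} v_j with v = (10, -7, -1, 3, -1, 0):
  c_1 = 0*10 + -1*-7 + 1*-1 + 0*3 + 0*-1 + 0*0 = 6
  c_2 = 0*10 + 0*-7 + 0*-1 + 1*3 + 0*-1 + 0*0 = 3
  c_3 = -1*10 + -2*-7 + 0*-1 + 0*3 + 0*-1 + -1*0 = 4
  c_4 = 0*10 + 0*-7 + 0*-1 + 0*3 + -1*-1 + 0*0 = 1
  c_5 = 0*10 + 0*-7 + 0*-1 + 0*3 + 0*-1 + -1*0 = 0
  c_6 = 0*10 + 0*-7 + -1*-1 + 0*3 + 0*-1 + 0*0 = 1
p = 7; digits c_i = Σ_j d_{ij}·7^j, 0 ≤ d_{ij} < 7:
  c_1 = 6 = 6·7^0
  c_2 = 3 = 3·7^0
  c_3 = 4 = 4·7^0
  c_4 = 1 = 1·7^0
  c_5 = 0
  c_6 = 1 = 1·7^0
p-restricted factor λ_0 = (6, 3, 4, 1, 0, 1)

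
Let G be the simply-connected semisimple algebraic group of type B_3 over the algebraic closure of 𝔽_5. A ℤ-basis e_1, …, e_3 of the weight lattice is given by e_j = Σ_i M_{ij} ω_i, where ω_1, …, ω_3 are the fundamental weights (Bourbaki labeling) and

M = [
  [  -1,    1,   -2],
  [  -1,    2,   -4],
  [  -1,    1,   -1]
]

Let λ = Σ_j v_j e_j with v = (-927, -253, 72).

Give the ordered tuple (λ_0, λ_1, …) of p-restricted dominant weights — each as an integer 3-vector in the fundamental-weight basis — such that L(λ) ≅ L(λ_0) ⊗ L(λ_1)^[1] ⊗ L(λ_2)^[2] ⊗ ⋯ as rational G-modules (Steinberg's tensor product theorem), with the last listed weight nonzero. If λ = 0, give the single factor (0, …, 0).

((0, 3, 2), (1, 1, 0), (1, 0, 4), (4, 1, 4))

In the fundamental-weight basis, λ has coordinates c = M·v (v = (-927, -253, 72)):
  c_1 = (-1)·(-927) + (1)·(-253) + (-2)·(72) = 530
  c_2 = (-1)·(-927) + (2)·(-253) + (-4)·(72) = 133
  c_3 = (-1)·(-927) + (1)·(-253) + (-1)·(72) = 602
Base-5 expansion of each c_i:
  c_1 = 530 = 0·5^0 + 1·5^1 + 1·5^2 + 4·5^3
  c_2 = 133 = 3·5^0 + 1·5^1 + 0·5^2 + 1·5^3
  c_3 = 602 = 2·5^0 + 0·5^1 + 4·5^2 + 4·5^3
λ_0 = (0, 3, 2)
λ_1 = (1, 1, 0)
λ_2 = (1, 0, 4)
λ_3 = (4, 1, 4)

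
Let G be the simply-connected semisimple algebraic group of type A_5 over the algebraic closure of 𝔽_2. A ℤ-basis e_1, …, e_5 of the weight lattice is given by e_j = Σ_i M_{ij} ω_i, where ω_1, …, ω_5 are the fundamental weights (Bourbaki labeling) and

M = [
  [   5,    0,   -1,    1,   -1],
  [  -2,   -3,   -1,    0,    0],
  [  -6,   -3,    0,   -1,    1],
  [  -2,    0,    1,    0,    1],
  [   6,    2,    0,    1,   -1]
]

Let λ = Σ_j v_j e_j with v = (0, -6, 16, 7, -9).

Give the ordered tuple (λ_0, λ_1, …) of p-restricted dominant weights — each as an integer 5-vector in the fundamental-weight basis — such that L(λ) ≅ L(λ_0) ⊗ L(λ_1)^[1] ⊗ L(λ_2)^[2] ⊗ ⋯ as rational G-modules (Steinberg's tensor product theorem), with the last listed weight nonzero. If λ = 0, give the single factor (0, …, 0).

ω-coordinates c = M·v, v = (0, -6, 16, 7, -9):
  c_1 = 5·0 + (0)·(-6) + (-1)·(16) + 1·7 + (-1)·(-9) = 0
  c_2 = (-2)·(0) + (-3)·(-6) + (-1)·(16) + 0·7 + (0)·(-9) = 2
  c_3 = (-6)·(0) + (-3)·(-6) + 0·16 + (-1)·(7) + (1)·(-9) = 2
  c_4 = (-2)·(0) + (0)·(-6) + 1·16 + 0·7 + (1)·(-9) = 7
  c_5 = 6·0 + (2)·(-6) + 0·16 + 1·7 + (-1)·(-9) = 4
Base-2 expansion of each c_i:
  c_1 = 0
  c_2 = 2 = 0·2^0 + 1·2^1
  c_3 = 2 = 0·2^0 + 1·2^1
  c_4 = 7 = 1·2^0 + 1·2^1 + 1·2^2
  c_5 = 4 = 0·2^0 + 0·2^1 + 1·2^2
Factor λ_0 = (0, 0, 0, 1, 0)
Factor λ_1 = (0, 1, 1, 1, 0)
Factor λ_2 = (0, 0, 0, 1, 1)

((0, 0, 0, 1, 0), (0, 1, 1, 1, 0), (0, 0, 0, 1, 1))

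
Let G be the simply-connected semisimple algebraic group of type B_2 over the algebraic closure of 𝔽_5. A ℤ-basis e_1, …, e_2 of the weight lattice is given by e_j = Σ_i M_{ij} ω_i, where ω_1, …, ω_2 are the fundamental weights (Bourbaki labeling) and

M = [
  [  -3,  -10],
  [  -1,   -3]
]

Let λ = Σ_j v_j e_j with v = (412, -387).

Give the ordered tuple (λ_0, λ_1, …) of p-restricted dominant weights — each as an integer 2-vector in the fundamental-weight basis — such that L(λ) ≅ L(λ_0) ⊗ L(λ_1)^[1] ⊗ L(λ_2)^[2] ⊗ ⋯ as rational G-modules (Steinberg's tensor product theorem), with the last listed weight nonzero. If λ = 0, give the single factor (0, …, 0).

((4, 4), (1, 4), (0, 4), (1, 0), (4, 1))

Compute c_i = Σ_j M_{ij} v_j with v = (412, -387):
  c_1 = -3*412 + -10*-387 = 2634
  c_2 = -1*412 + -3*-387 = 749
Base-5 expansion of each c_i:
  c_1 = 2634 = 4·5^0 + 1·5^1 + 0·5^2 + 1·5^3 + 4·5^4
  c_2 = 749 = 4·5^0 + 4·5^1 + 4·5^2 + 0·5^3 + 1·5^4
λ_0 = (4, 4)
λ_1 = (1, 4)
λ_2 = (0, 4)
λ_3 = (1, 0)
λ_4 = (4, 1)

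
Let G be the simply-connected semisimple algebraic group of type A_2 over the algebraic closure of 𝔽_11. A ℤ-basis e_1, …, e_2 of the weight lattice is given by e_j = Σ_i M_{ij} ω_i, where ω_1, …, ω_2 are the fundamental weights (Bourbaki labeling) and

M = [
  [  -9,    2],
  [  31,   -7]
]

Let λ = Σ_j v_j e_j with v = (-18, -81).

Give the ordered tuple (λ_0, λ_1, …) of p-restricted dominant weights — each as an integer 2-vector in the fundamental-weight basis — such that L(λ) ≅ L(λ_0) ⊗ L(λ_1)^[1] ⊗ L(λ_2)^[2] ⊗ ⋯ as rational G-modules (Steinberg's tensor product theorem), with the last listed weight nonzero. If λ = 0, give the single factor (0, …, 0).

Change of basis e → ω: c = M·v where v = (-18, -81):
  c_1 = -9*-18 + 2*-81 = 0
  c_2 = 31*-18 + -7*-81 = 9
Expand coordinatewise in base 11:
  c_1 = 0
  c_2 = 9 = 9·11^0
Factor λ_0 = (0, 9)

((0, 9),)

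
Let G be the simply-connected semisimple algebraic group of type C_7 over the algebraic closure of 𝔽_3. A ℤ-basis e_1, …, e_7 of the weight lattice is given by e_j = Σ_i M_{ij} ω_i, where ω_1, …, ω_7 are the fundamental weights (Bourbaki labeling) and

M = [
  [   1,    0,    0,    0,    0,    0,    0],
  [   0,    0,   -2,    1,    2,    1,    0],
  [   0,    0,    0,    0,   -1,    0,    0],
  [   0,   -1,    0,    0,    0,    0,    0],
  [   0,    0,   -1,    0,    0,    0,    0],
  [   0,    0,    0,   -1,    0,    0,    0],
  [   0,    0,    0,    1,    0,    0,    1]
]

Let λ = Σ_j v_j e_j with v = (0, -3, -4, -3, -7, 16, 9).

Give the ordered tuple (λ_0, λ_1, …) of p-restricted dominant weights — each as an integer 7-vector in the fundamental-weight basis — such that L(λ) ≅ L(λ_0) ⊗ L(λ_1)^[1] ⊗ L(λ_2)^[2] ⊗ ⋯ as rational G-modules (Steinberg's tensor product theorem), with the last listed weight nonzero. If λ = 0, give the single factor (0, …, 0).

((0, 1, 1, 0, 1, 0, 0), (0, 2, 2, 1, 1, 1, 2))

Compute c_i = Σ_j M_{ij} v_j with v = (0, -3, -4, -3, -7, 16, 9):
  c_1 = (1)·(0) + (0)·(-3) + (0)·(-4) + (0)·(-3) + (0)·(-7) + (0)·(16) + (0)·(9) = 0
  c_2 = (0)·(0) + (0)·(-3) + (-2)·(-4) + (1)·(-3) + (2)·(-7) + (1)·(16) + (0)·(9) = 7
  c_3 = (0)·(0) + (0)·(-3) + (0)·(-4) + (0)·(-3) + (-1)·(-7) + (0)·(16) + (0)·(9) = 7
  c_4 = (0)·(0) + (-1)·(-3) + (0)·(-4) + (0)·(-3) + (0)·(-7) + (0)·(16) + (0)·(9) = 3
  c_5 = (0)·(0) + (0)·(-3) + (-1)·(-4) + (0)·(-3) + (0)·(-7) + (0)·(16) + (0)·(9) = 4
  c_6 = (0)·(0) + (0)·(-3) + (0)·(-4) + (-1)·(-3) + (0)·(-7) + (0)·(16) + (0)·(9) = 3
  c_7 = (0)·(0) + (0)·(-3) + (0)·(-4) + (1)·(-3) + (0)·(-7) + (0)·(16) + (1)·(9) = 6
p = 3; digits c_i = Σ_j d_{ij}·3^j, 0 ≤ d_{ij} < 3:
  c_1 = 0
  c_2 = 7 = 1·3^0 + 2·3^1
  c_3 = 7 = 1·3^0 + 2·3^1
  c_4 = 3 = 0·3^0 + 1·3^1
  c_5 = 4 = 1·3^0 + 1·3^1
  c_6 = 3 = 0·3^0 + 1·3^1
  c_7 = 6 = 0·3^0 + 2·3^1
λ_0 = (0, 1, 1, 0, 1, 0, 0)
λ_1 = (0, 2, 2, 1, 1, 1, 2)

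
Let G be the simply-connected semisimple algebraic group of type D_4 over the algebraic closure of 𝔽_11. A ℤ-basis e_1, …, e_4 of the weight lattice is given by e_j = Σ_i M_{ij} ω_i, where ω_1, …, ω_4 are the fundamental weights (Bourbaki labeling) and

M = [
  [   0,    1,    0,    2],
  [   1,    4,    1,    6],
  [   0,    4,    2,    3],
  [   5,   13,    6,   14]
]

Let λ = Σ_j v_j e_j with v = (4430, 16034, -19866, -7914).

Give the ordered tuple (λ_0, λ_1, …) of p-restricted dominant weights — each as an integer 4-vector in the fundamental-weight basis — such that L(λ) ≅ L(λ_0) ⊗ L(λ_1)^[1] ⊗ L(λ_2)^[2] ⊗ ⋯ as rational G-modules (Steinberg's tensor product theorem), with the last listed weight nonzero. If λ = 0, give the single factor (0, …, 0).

((8, 6, 2, 6), (7, 0, 5, 10), (1, 10, 5, 4))

ω-coordinates c = M·v, v = (4430, 16034, -19866, -7914):
  c_1 = 0*4430 + 1*16034 + 0*-19866 + 2*-7914 = 206
  c_2 = 1*4430 + 4*16034 + 1*-19866 + 6*-7914 = 1216
  c_3 = 0*4430 + 4*16034 + 2*-19866 + 3*-7914 = 662
  c_4 = 5*4430 + 13*16034 + 6*-19866 + 14*-7914 = 600
Writing each c_i in base p = 11:
  c_1 = 206 = 8·11^0 + 7·11^1 + 1·11^2
  c_2 = 1216 = 6·11^0 + 0·11^1 + 10·11^2
  c_3 = 662 = 2·11^0 + 5·11^1 + 5·11^2
  c_4 = 600 = 6·11^0 + 10·11^1 + 4·11^2
Factor λ_0 = (8, 6, 2, 6)
Factor λ_1 = (7, 0, 5, 10)
Factor λ_2 = (1, 10, 5, 4)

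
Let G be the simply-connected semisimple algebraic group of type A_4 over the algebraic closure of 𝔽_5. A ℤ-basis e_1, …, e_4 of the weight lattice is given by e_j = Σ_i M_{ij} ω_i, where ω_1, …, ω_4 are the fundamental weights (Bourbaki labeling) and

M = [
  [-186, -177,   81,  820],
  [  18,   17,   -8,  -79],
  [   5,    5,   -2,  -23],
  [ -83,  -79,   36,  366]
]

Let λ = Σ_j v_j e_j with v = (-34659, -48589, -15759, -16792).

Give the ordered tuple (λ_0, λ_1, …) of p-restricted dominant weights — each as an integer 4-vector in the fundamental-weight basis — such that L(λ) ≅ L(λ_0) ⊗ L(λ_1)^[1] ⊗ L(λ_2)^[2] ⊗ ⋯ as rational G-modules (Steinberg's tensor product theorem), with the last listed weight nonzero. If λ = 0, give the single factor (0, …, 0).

Converting to the ω-basis (c_i = row i of M dotted with v = (-34659, -48589, -15759, -16792)):
  c_1 = (-186)·(-34659) + (-177)·(-48589) + (81)·(-15759) + (820)·(-16792) = 908
  c_2 = (18)·(-34659) + (17)·(-48589) + (-8)·(-15759) + (-79)·(-16792) = 2765
  c_3 = (5)·(-34659) + (5)·(-48589) + (-2)·(-15759) + (-23)·(-16792) = 1494
  c_4 = (-83)·(-34659) + (-79)·(-48589) + (36)·(-15759) + (366)·(-16792) = 2032
p = 5; digits c_i = Σ_j d_{ij}·5^j, 0 ≤ d_{ij} < 5:
  c_1 = 908 = 3·5^0 + 1·5^1 + 1·5^2 + 2·5^3 + 1·5^4
  c_2 = 2765 = 0·5^0 + 3·5^1 + 0·5^2 + 2·5^3 + 4·5^4
  c_3 = 1494 = 4·5^0 + 3·5^1 + 4·5^2 + 1·5^3 + 2·5^4
  c_4 = 2032 = 2·5^0 + 1·5^1 + 1·5^2 + 1·5^3 + 3·5^4
λ_0 = (3, 0, 4, 2)
λ_1 = (1, 3, 3, 1)
λ_2 = (1, 0, 4, 1)
λ_3 = (2, 2, 1, 1)
λ_4 = (1, 4, 2, 3)

((3, 0, 4, 2), (1, 3, 3, 1), (1, 0, 4, 1), (2, 2, 1, 1), (1, 4, 2, 3))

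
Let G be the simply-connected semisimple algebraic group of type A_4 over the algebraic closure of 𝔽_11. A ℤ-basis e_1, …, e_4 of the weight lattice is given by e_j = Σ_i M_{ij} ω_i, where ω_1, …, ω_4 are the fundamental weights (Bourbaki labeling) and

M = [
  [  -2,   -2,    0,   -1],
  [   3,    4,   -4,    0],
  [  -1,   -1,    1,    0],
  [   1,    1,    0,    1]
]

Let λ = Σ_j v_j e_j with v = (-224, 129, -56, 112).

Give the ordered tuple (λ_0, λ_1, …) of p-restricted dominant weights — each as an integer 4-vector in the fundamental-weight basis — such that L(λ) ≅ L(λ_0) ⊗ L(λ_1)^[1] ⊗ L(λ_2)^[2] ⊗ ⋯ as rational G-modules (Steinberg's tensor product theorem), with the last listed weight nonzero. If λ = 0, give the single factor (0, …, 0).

((1, 2, 6, 6), (7, 6, 3, 1))

In the fundamental-weight basis, λ has coordinates c = M·v (v = (-224, 129, -56, 112)):
  c_1 = (-2)·(-224) + (-2)·(129) + (0)·(-56) + (-1)·(112) = 78
  c_2 = (3)·(-224) + (4)·(129) + (-4)·(-56) + (0)·(112) = 68
  c_3 = (-1)·(-224) + (-1)·(129) + (1)·(-56) + (0)·(112) = 39
  c_4 = (1)·(-224) + (1)·(129) + (0)·(-56) + (1)·(112) = 17
p = 11; digits c_i = Σ_j d_{ij}·11^j, 0 ≤ d_{ij} < 11:
  c_1 = 78 = 1·11^0 + 7·11^1
  c_2 = 68 = 2·11^0 + 6·11^1
  c_3 = 39 = 6·11^0 + 3·11^1
  c_4 = 17 = 6·11^0 + 1·11^1
p-restricted factor λ_0 = (1, 2, 6, 6)
p-restricted factor λ_1 = (7, 6, 3, 1)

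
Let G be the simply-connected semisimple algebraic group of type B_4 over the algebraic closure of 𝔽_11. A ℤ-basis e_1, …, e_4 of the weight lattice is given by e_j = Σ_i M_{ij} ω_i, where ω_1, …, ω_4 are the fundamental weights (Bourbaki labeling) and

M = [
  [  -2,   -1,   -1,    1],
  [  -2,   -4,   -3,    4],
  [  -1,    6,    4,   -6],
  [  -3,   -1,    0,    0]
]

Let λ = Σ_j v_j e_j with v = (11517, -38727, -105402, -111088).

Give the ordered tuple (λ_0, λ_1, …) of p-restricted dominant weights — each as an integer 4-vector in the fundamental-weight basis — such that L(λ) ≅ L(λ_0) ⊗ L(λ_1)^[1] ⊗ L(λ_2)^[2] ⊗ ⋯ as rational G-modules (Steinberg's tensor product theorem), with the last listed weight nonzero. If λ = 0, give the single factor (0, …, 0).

((8, 10, 7, 7), (7, 8, 6, 5), (5, 8, 8, 1), (7, 2, 0, 3))

Change of basis e → ω: c = M·v where v = (11517, -38727, -105402, -111088):
  c_1 = -2*11517 + -1*-38727 + -1*-105402 + 1*-111088 = 10007
  c_2 = -2*11517 + -4*-38727 + -3*-105402 + 4*-111088 = 3728
  c_3 = -1*11517 + 6*-38727 + 4*-105402 + -6*-111088 = 1041
  c_4 = -3*11517 + -1*-38727 + 0*-105402 + 0*-111088 = 4176
Writing each c_i in base p = 11:
  c_1 = 10007 = 8·11^0 + 7·11^1 + 5·11^2 + 7·11^3
  c_2 = 3728 = 10·11^0 + 8·11^1 + 8·11^2 + 2·11^3
  c_3 = 1041 = 7·11^0 + 6·11^1 + 8·11^2
  c_4 = 4176 = 7·11^0 + 5·11^1 + 1·11^2 + 3·11^3
Factor λ_0 = (8, 10, 7, 7)
Factor λ_1 = (7, 8, 6, 5)
Factor λ_2 = (5, 8, 8, 1)
Factor λ_3 = (7, 2, 0, 3)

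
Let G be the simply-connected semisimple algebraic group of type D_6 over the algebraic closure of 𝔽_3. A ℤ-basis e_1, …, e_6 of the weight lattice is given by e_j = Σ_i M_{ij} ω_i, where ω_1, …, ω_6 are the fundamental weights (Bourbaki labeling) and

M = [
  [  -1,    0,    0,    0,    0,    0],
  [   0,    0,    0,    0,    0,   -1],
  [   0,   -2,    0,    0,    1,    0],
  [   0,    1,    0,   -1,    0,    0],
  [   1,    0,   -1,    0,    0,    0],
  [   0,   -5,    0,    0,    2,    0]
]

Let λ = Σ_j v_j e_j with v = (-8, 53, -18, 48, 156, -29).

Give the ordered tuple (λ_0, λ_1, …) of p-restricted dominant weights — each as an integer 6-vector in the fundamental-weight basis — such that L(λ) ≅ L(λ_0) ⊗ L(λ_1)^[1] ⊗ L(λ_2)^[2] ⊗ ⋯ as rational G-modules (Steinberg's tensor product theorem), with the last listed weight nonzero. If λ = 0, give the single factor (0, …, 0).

((2, 2, 2, 2, 1, 2), (2, 0, 1, 1, 0, 0), (0, 0, 2, 0, 1, 2), (0, 1, 1, 0, 0, 1))

Compute c_i = Σ_j M_{ij} v_j with v = (-8, 53, -18, 48, 156, -29):
  c_1 = (-1)·(-8) + 0·53 + (0)·(-18) + 0·48 + 0·156 + (0)·(-29) = 8
  c_2 = (0)·(-8) + 0·53 + (0)·(-18) + 0·48 + 0·156 + (-1)·(-29) = 29
  c_3 = (0)·(-8) + (-2)·(53) + (0)·(-18) + 0·48 + 1·156 + (0)·(-29) = 50
  c_4 = (0)·(-8) + 1·53 + (0)·(-18) + (-1)·(48) + 0·156 + (0)·(-29) = 5
  c_5 = (1)·(-8) + 0·53 + (-1)·(-18) + 0·48 + 0·156 + (0)·(-29) = 10
  c_6 = (0)·(-8) + (-5)·(53) + (0)·(-18) + 0·48 + 2·156 + (0)·(-29) = 47
Expand coordinatewise in base 3:
  c_1 = 8 = 2·3^0 + 2·3^1
  c_2 = 29 = 2·3^0 + 0·3^1 + 0·3^2 + 1·3^3
  c_3 = 50 = 2·3^0 + 1·3^1 + 2·3^2 + 1·3^3
  c_4 = 5 = 2·3^0 + 1·3^1
  c_5 = 10 = 1·3^0 + 0·3^1 + 1·3^2
  c_6 = 47 = 2·3^0 + 0·3^1 + 2·3^2 + 1·3^3
p-restricted factor λ_0 = (2, 2, 2, 2, 1, 2)
p-restricted factor λ_1 = (2, 0, 1, 1, 0, 0)
p-restricted factor λ_2 = (0, 0, 2, 0, 1, 2)
p-restricted factor λ_3 = (0, 1, 1, 0, 0, 1)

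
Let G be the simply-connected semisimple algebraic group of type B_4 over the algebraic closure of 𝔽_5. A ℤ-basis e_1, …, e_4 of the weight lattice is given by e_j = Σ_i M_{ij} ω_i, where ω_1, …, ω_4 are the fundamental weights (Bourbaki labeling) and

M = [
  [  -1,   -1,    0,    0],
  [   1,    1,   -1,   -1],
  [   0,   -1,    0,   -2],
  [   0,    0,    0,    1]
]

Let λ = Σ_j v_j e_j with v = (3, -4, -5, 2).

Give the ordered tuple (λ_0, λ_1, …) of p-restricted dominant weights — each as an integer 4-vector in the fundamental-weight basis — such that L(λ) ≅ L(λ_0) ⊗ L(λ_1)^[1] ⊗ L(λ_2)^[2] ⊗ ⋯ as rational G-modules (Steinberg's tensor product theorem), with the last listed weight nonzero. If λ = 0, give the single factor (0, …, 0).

((1, 2, 0, 2),)

Change of basis e → ω: c = M·v where v = (3, -4, -5, 2):
  c_1 = -1*3 + -1*-4 + 0*-5 + 0*2 = 1
  c_2 = 1*3 + 1*-4 + -1*-5 + -1*2 = 2
  c_3 = 0*3 + -1*-4 + 0*-5 + -2*2 = 0
  c_4 = 0*3 + 0*-4 + 0*-5 + 1*2 = 2
Base-5 expansion of each c_i:
  c_1 = 1 = 1·5^0
  c_2 = 2 = 2·5^0
  c_3 = 0
  c_4 = 2 = 2·5^0
p-restricted factor λ_0 = (1, 2, 0, 2)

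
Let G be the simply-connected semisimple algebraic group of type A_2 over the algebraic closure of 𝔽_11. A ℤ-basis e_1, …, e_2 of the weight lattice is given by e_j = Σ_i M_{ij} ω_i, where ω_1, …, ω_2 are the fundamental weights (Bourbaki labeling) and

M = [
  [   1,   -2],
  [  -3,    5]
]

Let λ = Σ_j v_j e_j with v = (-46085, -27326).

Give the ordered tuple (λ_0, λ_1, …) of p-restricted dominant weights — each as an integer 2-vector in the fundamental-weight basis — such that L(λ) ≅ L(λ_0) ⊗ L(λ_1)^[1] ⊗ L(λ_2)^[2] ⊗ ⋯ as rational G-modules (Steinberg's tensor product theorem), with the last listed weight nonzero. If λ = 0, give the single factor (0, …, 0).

Converting to the ω-basis (c_i = row i of M dotted with v = (-46085, -27326)):
  c_1 = (1)·(-46085) + (-2)·(-27326) = 8567
  c_2 = (-3)·(-46085) + (5)·(-27326) = 1625
Writing each c_i in base p = 11:
  c_1 = 8567 = 9·11^0 + 8·11^1 + 4·11^2 + 6·11^3
  c_2 = 1625 = 8·11^0 + 4·11^1 + 2·11^2 + 1·11^3
p-restricted factor λ_0 = (9, 8)
p-restricted factor λ_1 = (8, 4)
p-restricted factor λ_2 = (4, 2)
p-restricted factor λ_3 = (6, 1)

((9, 8), (8, 4), (4, 2), (6, 1))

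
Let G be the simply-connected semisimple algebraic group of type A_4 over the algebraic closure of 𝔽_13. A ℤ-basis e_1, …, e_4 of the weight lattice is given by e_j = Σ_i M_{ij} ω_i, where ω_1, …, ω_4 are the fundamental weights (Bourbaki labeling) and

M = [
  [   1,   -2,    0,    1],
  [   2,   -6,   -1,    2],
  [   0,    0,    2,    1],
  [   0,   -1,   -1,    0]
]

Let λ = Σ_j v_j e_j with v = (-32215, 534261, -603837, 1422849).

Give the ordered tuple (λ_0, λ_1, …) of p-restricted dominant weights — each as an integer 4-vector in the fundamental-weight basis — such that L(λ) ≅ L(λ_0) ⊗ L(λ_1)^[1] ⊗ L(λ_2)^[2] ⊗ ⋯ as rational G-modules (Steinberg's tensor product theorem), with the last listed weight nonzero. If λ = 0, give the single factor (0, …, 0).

((11, 9, 12, 0), (12, 4, 2, 9), (7, 9, 12, 8), (3, 3, 6, 5), (11, 6, 7, 2))

ω-coordinates c = M·v, v = (-32215, 534261, -603837, 1422849):
  c_1 = 1*-32215 + -2*534261 + 0*-603837 + 1*1422849 = 322112
  c_2 = 2*-32215 + -6*534261 + -1*-603837 + 2*1422849 = 179539
  c_3 = 0*-32215 + 0*534261 + 2*-603837 + 1*1422849 = 215175
  c_4 = 0*-32215 + -1*534261 + -1*-603837 + 0*1422849 = 69576
Base-13 expansion of each c_i:
  c_1 = 322112 = 11·13^0 + 12·13^1 + 7·13^2 + 3·13^3 + 11·13^4
  c_2 = 179539 = 9·13^0 + 4·13^1 + 9·13^2 + 3·13^3 + 6·13^4
  c_3 = 215175 = 12·13^0 + 2·13^1 + 12·13^2 + 6·13^3 + 7·13^4
  c_4 = 69576 = 0·13^0 + 9·13^1 + 8·13^2 + 5·13^3 + 2·13^4
λ_0 = (11, 9, 12, 0)
λ_1 = (12, 4, 2, 9)
λ_2 = (7, 9, 12, 8)
λ_3 = (3, 3, 6, 5)
λ_4 = (11, 6, 7, 2)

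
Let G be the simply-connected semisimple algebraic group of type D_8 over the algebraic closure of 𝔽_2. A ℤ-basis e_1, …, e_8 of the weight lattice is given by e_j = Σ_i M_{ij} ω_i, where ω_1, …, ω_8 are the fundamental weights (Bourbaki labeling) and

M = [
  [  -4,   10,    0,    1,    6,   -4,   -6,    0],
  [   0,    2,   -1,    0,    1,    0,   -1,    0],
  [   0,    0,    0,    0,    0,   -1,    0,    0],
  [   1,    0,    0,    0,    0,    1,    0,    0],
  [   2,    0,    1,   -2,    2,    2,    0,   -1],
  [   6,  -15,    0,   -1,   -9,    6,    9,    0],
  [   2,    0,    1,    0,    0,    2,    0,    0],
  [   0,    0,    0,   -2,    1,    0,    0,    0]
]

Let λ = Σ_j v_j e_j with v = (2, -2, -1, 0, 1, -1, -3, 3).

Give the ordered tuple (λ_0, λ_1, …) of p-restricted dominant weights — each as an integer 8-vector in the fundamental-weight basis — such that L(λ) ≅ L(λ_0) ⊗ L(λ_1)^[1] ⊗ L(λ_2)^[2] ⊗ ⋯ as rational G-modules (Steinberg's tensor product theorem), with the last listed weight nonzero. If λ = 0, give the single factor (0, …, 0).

In the fundamental-weight basis, λ has coordinates c = M·v (v = (2, -2, -1, 0, 1, -1, -3, 3)):
  c_1 = -4*2 + 10*-2 + 0*-1 + 1*0 + 6*1 + -4*-1 + -6*-3 + 0*3 = 0
  c_2 = 0*2 + 2*-2 + -1*-1 + 0*0 + 1*1 + 0*-1 + -1*-3 + 0*3 = 1
  c_3 = 0*2 + 0*-2 + 0*-1 + 0*0 + 0*1 + -1*-1 + 0*-3 + 0*3 = 1
  c_4 = 1*2 + 0*-2 + 0*-1 + 0*0 + 0*1 + 1*-1 + 0*-3 + 0*3 = 1
  c_5 = 2*2 + 0*-2 + 1*-1 + -2*0 + 2*1 + 2*-1 + 0*-3 + -1*3 = 0
  c_6 = 6*2 + -15*-2 + 0*-1 + -1*0 + -9*1 + 6*-1 + 9*-3 + 0*3 = 0
  c_7 = 2*2 + 0*-2 + 1*-1 + 0*0 + 0*1 + 2*-1 + 0*-3 + 0*3 = 1
  c_8 = 0*2 + 0*-2 + 0*-1 + -2*0 + 1*1 + 0*-1 + 0*-3 + 0*3 = 1
Base-2 expansion of each c_i:
  c_1 = 0
  c_2 = 1 = 1·2^0
  c_3 = 1 = 1·2^0
  c_4 = 1 = 1·2^0
  c_5 = 0
  c_6 = 0
  c_7 = 1 = 1·2^0
  c_8 = 1 = 1·2^0
λ_0 = (0, 1, 1, 1, 0, 0, 1, 1)

((0, 1, 1, 1, 0, 0, 1, 1),)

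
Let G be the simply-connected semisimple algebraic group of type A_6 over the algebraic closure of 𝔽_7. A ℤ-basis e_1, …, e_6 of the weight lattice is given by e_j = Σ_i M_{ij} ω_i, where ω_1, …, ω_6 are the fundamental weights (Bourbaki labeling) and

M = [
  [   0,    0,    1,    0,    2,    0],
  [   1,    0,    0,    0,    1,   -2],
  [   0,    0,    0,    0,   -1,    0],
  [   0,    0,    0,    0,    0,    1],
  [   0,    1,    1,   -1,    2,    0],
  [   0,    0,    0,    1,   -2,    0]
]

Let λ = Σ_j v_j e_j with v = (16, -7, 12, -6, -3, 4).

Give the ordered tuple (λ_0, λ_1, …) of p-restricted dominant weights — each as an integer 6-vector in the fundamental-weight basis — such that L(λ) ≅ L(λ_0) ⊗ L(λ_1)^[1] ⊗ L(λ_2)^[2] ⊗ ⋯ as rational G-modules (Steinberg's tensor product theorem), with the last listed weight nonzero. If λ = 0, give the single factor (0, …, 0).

((6, 5, 3, 4, 5, 0),)

Change of basis e → ω: c = M·v where v = (16, -7, 12, -6, -3, 4):
  c_1 = 0·16 + (0)·(-7) + 1·12 + (0)·(-6) + (2)·(-3) + 0·4 = 6
  c_2 = 1·16 + (0)·(-7) + 0·12 + (0)·(-6) + (1)·(-3) + (-2)·(4) = 5
  c_3 = 0·16 + (0)·(-7) + 0·12 + (0)·(-6) + (-1)·(-3) + 0·4 = 3
  c_4 = 0·16 + (0)·(-7) + 0·12 + (0)·(-6) + (0)·(-3) + 1·4 = 4
  c_5 = 0·16 + (1)·(-7) + 1·12 + (-1)·(-6) + (2)·(-3) + 0·4 = 5
  c_6 = 0·16 + (0)·(-7) + 0·12 + (1)·(-6) + (-2)·(-3) + 0·4 = 0
Writing each c_i in base p = 7:
  c_1 = 6 = 6·7^0
  c_2 = 5 = 5·7^0
  c_3 = 3 = 3·7^0
  c_4 = 4 = 4·7^0
  c_5 = 5 = 5·7^0
  c_6 = 0
λ_0 = (6, 5, 3, 4, 5, 0)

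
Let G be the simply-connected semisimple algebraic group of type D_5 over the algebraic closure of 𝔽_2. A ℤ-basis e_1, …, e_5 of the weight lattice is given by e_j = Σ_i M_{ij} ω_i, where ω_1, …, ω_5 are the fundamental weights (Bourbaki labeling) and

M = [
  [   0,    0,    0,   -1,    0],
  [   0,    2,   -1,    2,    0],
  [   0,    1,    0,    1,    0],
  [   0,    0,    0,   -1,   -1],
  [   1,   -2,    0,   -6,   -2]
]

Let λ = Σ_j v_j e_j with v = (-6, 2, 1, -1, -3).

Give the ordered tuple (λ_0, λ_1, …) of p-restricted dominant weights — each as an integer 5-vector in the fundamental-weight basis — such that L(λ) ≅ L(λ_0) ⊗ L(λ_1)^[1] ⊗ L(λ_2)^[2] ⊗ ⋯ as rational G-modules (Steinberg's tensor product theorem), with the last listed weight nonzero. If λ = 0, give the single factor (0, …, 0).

Converting to the ω-basis (c_i = row i of M dotted with v = (-6, 2, 1, -1, -3)):
  c_1 = 0*-6 + 0*2 + 0*1 + -1*-1 + 0*-3 = 1
  c_2 = 0*-6 + 2*2 + -1*1 + 2*-1 + 0*-3 = 1
  c_3 = 0*-6 + 1*2 + 0*1 + 1*-1 + 0*-3 = 1
  c_4 = 0*-6 + 0*2 + 0*1 + -1*-1 + -1*-3 = 4
  c_5 = 1*-6 + -2*2 + 0*1 + -6*-1 + -2*-3 = 2
Base-2 expansion of each c_i:
  c_1 = 1 = 1·2^0
  c_2 = 1 = 1·2^0
  c_3 = 1 = 1·2^0
  c_4 = 4 = 0·2^0 + 0·2^1 + 1·2^2
  c_5 = 2 = 0·2^0 + 1·2^1
p-restricted factor λ_0 = (1, 1, 1, 0, 0)
p-restricted factor λ_1 = (0, 0, 0, 0, 1)
p-restricted factor λ_2 = (0, 0, 0, 1, 0)

((1, 1, 1, 0, 0), (0, 0, 0, 0, 1), (0, 0, 0, 1, 0))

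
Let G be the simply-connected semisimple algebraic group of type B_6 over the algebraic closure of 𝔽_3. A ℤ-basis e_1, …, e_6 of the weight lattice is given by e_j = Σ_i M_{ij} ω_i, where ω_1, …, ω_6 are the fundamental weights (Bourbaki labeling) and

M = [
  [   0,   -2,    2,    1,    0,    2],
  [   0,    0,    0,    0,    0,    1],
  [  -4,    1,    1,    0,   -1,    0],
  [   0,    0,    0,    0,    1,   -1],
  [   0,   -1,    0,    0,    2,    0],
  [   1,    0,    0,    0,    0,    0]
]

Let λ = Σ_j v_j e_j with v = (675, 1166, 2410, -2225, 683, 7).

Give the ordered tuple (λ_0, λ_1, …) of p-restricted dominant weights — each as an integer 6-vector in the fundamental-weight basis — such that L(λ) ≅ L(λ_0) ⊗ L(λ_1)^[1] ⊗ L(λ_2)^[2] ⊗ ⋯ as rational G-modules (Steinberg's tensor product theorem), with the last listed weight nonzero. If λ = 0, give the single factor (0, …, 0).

((1, 1, 1, 1, 2, 0), (2, 2, 1, 0, 0, 0), (0, 0, 0, 0, 1, 0), (1, 0, 1, 1, 1, 1), (0, 0, 2, 2, 2, 2), (1, 0, 0, 2, 0, 2))

Compute c_i = Σ_j M_{ij} v_j with v = (675, 1166, 2410, -2225, 683, 7):
  c_1 = 0·675 + (-2)·(1166) + 2·2410 + (1)·(-2225) + 0·683 + 2·7 = 277
  c_2 = 0·675 + 0·1166 + 0·2410 + (0)·(-2225) + 0·683 + 1·7 = 7
  c_3 = (-4)·(675) + 1·1166 + 1·2410 + (0)·(-2225) + (-1)·(683) + 0·7 = 193
  c_4 = 0·675 + 0·1166 + 0·2410 + (0)·(-2225) + 1·683 + (-1)·(7) = 676
  c_5 = 0·675 + (-1)·(1166) + 0·2410 + (0)·(-2225) + 2·683 + 0·7 = 200
  c_6 = 1·675 + 0·1166 + 0·2410 + (0)·(-2225) + 0·683 + 0·7 = 675
Expand coordinatewise in base 3:
  c_1 = 277 = 1·3^0 + 2·3^1 + 0·3^2 + 1·3^3 + 0·3^4 + 1·3^5
  c_2 = 7 = 1·3^0 + 2·3^1
  c_3 = 193 = 1·3^0 + 1·3^1 + 0·3^2 + 1·3^3 + 2·3^4
  c_4 = 676 = 1·3^0 + 0·3^1 + 0·3^2 + 1·3^3 + 2·3^4 + 2·3^5
  c_5 = 200 = 2·3^0 + 0·3^1 + 1·3^2 + 1·3^3 + 2·3^4
  c_6 = 675 = 0·3^0 + 0·3^1 + 0·3^2 + 1·3^3 + 2·3^4 + 2·3^5
p-restricted factor λ_0 = (1, 1, 1, 1, 2, 0)
p-restricted factor λ_1 = (2, 2, 1, 0, 0, 0)
p-restricted factor λ_2 = (0, 0, 0, 0, 1, 0)
p-restricted factor λ_3 = (1, 0, 1, 1, 1, 1)
p-restricted factor λ_4 = (0, 0, 2, 2, 2, 2)
p-restricted factor λ_5 = (1, 0, 0, 2, 0, 2)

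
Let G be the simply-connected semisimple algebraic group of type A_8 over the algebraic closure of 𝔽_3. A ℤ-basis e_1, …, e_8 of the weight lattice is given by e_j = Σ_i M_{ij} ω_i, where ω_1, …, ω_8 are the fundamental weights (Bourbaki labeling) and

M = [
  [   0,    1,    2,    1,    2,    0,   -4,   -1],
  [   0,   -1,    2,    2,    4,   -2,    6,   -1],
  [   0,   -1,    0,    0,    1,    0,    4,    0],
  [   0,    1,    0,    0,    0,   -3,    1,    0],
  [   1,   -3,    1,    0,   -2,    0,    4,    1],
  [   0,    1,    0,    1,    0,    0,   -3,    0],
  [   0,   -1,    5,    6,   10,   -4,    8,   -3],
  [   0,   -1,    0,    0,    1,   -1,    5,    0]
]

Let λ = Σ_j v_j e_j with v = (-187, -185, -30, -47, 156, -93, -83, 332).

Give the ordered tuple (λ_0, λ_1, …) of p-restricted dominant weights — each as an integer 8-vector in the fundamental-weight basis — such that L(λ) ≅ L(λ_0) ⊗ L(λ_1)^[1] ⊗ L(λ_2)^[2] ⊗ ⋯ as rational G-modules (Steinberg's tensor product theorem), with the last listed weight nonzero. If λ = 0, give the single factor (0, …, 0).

Change of basis e → ω: c = M·v where v = (-187, -185, -30, -47, 156, -93, -83, 332):
  c_1 = 0*-187 + 1*-185 + 2*-30 + 1*-47 + 2*156 + 0*-93 + -4*-83 + -1*332 = 20
  c_2 = 0*-187 + -1*-185 + 2*-30 + 2*-47 + 4*156 + -2*-93 + 6*-83 + -1*332 = 11
  c_3 = 0*-187 + -1*-185 + 0*-30 + 0*-47 + 1*156 + 0*-93 + 4*-83 + 0*332 = 9
  c_4 = 0*-187 + 1*-185 + 0*-30 + 0*-47 + 0*156 + -3*-93 + 1*-83 + 0*332 = 11
  c_5 = 1*-187 + -3*-185 + 1*-30 + 0*-47 + -2*156 + 0*-93 + 4*-83 + 1*332 = 26
  c_6 = 0*-187 + 1*-185 + 0*-30 + 1*-47 + 0*156 + 0*-93 + -3*-83 + 0*332 = 17
  c_7 = 0*-187 + -1*-185 + 5*-30 + 6*-47 + 10*156 + -4*-93 + 8*-83 + -3*332 = 25
  c_8 = 0*-187 + -1*-185 + 0*-30 + 0*-47 + 1*156 + -1*-93 + 5*-83 + 0*332 = 19
Expand coordinatewise in base 3:
  c_1 = 20 = 2·3^0 + 0·3^1 + 2·3^2
  c_2 = 11 = 2·3^0 + 0·3^1 + 1·3^2
  c_3 = 9 = 0·3^0 + 0·3^1 + 1·3^2
  c_4 = 11 = 2·3^0 + 0·3^1 + 1·3^2
  c_5 = 26 = 2·3^0 + 2·3^1 + 2·3^2
  c_6 = 17 = 2·3^0 + 2·3^1 + 1·3^2
  c_7 = 25 = 1·3^0 + 2·3^1 + 2·3^2
  c_8 = 19 = 1·3^0 + 0·3^1 + 2·3^2
λ_0 = (2, 2, 0, 2, 2, 2, 1, 1)
λ_1 = (0, 0, 0, 0, 2, 2, 2, 0)
λ_2 = (2, 1, 1, 1, 2, 1, 2, 2)

((2, 2, 0, 2, 2, 2, 1, 1), (0, 0, 0, 0, 2, 2, 2, 0), (2, 1, 1, 1, 2, 1, 2, 2))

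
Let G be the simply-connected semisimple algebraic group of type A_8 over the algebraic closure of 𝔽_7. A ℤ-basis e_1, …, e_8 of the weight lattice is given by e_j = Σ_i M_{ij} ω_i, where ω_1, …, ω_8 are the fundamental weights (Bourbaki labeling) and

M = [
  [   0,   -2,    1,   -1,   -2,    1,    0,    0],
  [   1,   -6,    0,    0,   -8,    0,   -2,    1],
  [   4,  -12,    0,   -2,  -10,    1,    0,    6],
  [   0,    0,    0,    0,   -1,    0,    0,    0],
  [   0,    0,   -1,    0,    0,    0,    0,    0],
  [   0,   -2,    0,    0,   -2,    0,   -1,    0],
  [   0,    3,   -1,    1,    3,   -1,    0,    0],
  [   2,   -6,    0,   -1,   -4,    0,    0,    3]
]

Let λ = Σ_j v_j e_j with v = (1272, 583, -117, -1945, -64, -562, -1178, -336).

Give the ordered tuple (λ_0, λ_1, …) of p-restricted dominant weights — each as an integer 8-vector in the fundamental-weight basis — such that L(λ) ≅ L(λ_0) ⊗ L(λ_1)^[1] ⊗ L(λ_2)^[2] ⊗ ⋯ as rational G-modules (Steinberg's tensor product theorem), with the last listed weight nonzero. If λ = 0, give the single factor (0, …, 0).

Compute c_i = Σ_j M_{ij} v_j with v = (1272, 583, -117, -1945, -64, -562, -1178, -336):
  c_1 = 0·1272 + (-2)·(583) + (1)·(-117) + (-1)·(-1945) + (-2)·(-64) + (1)·(-562) + (0)·(-1178) + (0)·(-336) = 228
  c_2 = 1·1272 + (-6)·(583) + (0)·(-117) + (0)·(-1945) + (-8)·(-64) + (0)·(-562) + (-2)·(-1178) + (1)·(-336) = 306
  c_3 = 4·1272 + (-12)·(583) + (0)·(-117) + (-2)·(-1945) + (-10)·(-64) + (1)·(-562) + (0)·(-1178) + (6)·(-336) = 44
  c_4 = 0·1272 + 0·583 + (0)·(-117) + (0)·(-1945) + (-1)·(-64) + (0)·(-562) + (0)·(-1178) + (0)·(-336) = 64
  c_5 = 0·1272 + 0·583 + (-1)·(-117) + (0)·(-1945) + (0)·(-64) + (0)·(-562) + (0)·(-1178) + (0)·(-336) = 117
  c_6 = 0·1272 + (-2)·(583) + (0)·(-117) + (0)·(-1945) + (-2)·(-64) + (0)·(-562) + (-1)·(-1178) + (0)·(-336) = 140
  c_7 = 0·1272 + 3·583 + (-1)·(-117) + (1)·(-1945) + (3)·(-64) + (-1)·(-562) + (0)·(-1178) + (0)·(-336) = 291
  c_8 = 2·1272 + (-6)·(583) + (0)·(-117) + (-1)·(-1945) + (-4)·(-64) + (0)·(-562) + (0)·(-1178) + (3)·(-336) = 239
Base-7 expansion of each c_i:
  c_1 = 228 = 4·7^0 + 4·7^1 + 4·7^2
  c_2 = 306 = 5·7^0 + 1·7^1 + 6·7^2
  c_3 = 44 = 2·7^0 + 6·7^1
  c_4 = 64 = 1·7^0 + 2·7^1 + 1·7^2
  c_5 = 117 = 5·7^0 + 2·7^1 + 2·7^2
  c_6 = 140 = 0·7^0 + 6·7^1 + 2·7^2
  c_7 = 291 = 4·7^0 + 6·7^1 + 5·7^2
  c_8 = 239 = 1·7^0 + 6·7^1 + 4·7^2
p-restricted factor λ_0 = (4, 5, 2, 1, 5, 0, 4, 1)
p-restricted factor λ_1 = (4, 1, 6, 2, 2, 6, 6, 6)
p-restricted factor λ_2 = (4, 6, 0, 1, 2, 2, 5, 4)

((4, 5, 2, 1, 5, 0, 4, 1), (4, 1, 6, 2, 2, 6, 6, 6), (4, 6, 0, 1, 2, 2, 5, 4))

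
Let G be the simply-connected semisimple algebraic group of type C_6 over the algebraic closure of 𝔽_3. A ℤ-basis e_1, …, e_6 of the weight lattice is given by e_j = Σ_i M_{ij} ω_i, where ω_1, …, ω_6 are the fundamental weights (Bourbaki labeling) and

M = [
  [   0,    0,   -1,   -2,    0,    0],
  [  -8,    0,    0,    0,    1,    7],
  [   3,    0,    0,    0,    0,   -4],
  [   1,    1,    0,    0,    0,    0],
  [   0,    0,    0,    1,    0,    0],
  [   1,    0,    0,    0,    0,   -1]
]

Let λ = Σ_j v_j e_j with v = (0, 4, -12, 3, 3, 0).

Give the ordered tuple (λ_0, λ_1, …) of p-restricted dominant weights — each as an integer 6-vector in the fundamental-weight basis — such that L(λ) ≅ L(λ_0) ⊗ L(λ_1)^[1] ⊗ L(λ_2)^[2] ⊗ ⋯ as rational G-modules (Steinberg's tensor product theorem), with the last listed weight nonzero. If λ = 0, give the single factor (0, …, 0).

In the fundamental-weight basis, λ has coordinates c = M·v (v = (0, 4, -12, 3, 3, 0)):
  c_1 = 0*0 + 0*4 + -1*-12 + -2*3 + 0*3 + 0*0 = 6
  c_2 = -8*0 + 0*4 + 0*-12 + 0*3 + 1*3 + 7*0 = 3
  c_3 = 3*0 + 0*4 + 0*-12 + 0*3 + 0*3 + -4*0 = 0
  c_4 = 1*0 + 1*4 + 0*-12 + 0*3 + 0*3 + 0*0 = 4
  c_5 = 0*0 + 0*4 + 0*-12 + 1*3 + 0*3 + 0*0 = 3
  c_6 = 1*0 + 0*4 + 0*-12 + 0*3 + 0*3 + -1*0 = 0
Base-3 expansion of each c_i:
  c_1 = 6 = 0·3^0 + 2·3^1
  c_2 = 3 = 0·3^0 + 1·3^1
  c_3 = 0
  c_4 = 4 = 1·3^0 + 1·3^1
  c_5 = 3 = 0·3^0 + 1·3^1
  c_6 = 0
p-restricted factor λ_0 = (0, 0, 0, 1, 0, 0)
p-restricted factor λ_1 = (2, 1, 0, 1, 1, 0)

((0, 0, 0, 1, 0, 0), (2, 1, 0, 1, 1, 0))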